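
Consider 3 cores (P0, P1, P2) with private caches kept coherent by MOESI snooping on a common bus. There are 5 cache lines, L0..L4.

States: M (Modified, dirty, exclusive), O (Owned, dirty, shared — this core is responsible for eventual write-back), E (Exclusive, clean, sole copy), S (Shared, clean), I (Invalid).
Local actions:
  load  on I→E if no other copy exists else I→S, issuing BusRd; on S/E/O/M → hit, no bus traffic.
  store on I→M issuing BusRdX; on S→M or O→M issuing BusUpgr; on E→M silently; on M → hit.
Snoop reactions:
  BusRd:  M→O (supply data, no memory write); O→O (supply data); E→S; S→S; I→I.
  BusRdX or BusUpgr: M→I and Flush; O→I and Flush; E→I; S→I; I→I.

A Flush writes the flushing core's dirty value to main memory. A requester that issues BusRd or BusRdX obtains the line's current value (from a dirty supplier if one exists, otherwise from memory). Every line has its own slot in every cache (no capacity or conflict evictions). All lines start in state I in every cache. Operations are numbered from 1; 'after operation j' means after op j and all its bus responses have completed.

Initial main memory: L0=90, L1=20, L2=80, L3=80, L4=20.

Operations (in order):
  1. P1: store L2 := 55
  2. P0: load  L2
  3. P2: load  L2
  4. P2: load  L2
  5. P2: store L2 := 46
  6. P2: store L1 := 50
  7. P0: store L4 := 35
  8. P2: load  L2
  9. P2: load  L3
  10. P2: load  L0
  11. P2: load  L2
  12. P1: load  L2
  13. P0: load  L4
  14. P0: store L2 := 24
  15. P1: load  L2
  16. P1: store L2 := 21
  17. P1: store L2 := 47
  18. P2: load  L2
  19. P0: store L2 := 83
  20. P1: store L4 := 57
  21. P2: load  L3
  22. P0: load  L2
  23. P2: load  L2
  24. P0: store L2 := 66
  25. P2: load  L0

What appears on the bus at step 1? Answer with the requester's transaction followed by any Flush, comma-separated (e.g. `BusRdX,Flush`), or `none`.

step 1: P1: store L2 := 55  ⟶  IMI  (L2)  txn=BusRdX  M[L2]=80
step 2: P0: load  L2  ⟶  SOI  (L2)  txn=BusRd  M[L2]=80
step 3: P2: load  L2  ⟶  SOS  (L2)  txn=BusRd  M[L2]=80
step 4: P2: load  L2  ⟶  SOS  (L2)  txn=∅  M[L2]=80
step 5: P2: store L2 := 46  ⟶  IIM  (L2)  txn=BusUpgr+Flush  M[L2]=55
step 6: P2: store L1 := 50  ⟶  IIM  (L1)  txn=BusRdX  M[L1]=20
step 7: P0: store L4 := 35  ⟶  MII  (L4)  txn=BusRdX  M[L4]=20
step 8: P2: load  L2  ⟶  IIM  (L2)  txn=∅  M[L2]=55
step 9: P2: load  L3  ⟶  IIE  (L3)  txn=BusRd  M[L3]=80
step 10: P2: load  L0  ⟶  IIE  (L0)  txn=BusRd  M[L0]=90
step 11: P2: load  L2  ⟶  IIM  (L2)  txn=∅  M[L2]=55
step 12: P1: load  L2  ⟶  ISO  (L2)  txn=BusRd  M[L2]=55
step 13: P0: load  L4  ⟶  MII  (L4)  txn=∅  M[L4]=20
step 14: P0: store L2 := 24  ⟶  MII  (L2)  txn=BusRdX+Flush  M[L2]=46
step 15: P1: load  L2  ⟶  OSI  (L2)  txn=BusRd  M[L2]=46
step 16: P1: store L2 := 21  ⟶  IMI  (L2)  txn=BusUpgr+Flush  M[L2]=24
step 17: P1: store L2 := 47  ⟶  IMI  (L2)  txn=∅  M[L2]=24
step 18: P2: load  L2  ⟶  IOS  (L2)  txn=BusRd  M[L2]=24
step 19: P0: store L2 := 83  ⟶  MII  (L2)  txn=BusRdX+Flush  M[L2]=47
step 20: P1: store L4 := 57  ⟶  IMI  (L4)  txn=BusRdX+Flush  M[L4]=35
step 21: P2: load  L3  ⟶  IIE  (L3)  txn=∅  M[L3]=80
step 22: P0: load  L2  ⟶  MII  (L2)  txn=∅  M[L2]=47
step 23: P2: load  L2  ⟶  OIS  (L2)  txn=BusRd  M[L2]=47
step 24: P0: store L2 := 66  ⟶  MII  (L2)  txn=BusUpgr  M[L2]=47
step 25: P2: load  L0  ⟶  IIE  (L0)  txn=∅  M[L0]=90

bus = BusRdX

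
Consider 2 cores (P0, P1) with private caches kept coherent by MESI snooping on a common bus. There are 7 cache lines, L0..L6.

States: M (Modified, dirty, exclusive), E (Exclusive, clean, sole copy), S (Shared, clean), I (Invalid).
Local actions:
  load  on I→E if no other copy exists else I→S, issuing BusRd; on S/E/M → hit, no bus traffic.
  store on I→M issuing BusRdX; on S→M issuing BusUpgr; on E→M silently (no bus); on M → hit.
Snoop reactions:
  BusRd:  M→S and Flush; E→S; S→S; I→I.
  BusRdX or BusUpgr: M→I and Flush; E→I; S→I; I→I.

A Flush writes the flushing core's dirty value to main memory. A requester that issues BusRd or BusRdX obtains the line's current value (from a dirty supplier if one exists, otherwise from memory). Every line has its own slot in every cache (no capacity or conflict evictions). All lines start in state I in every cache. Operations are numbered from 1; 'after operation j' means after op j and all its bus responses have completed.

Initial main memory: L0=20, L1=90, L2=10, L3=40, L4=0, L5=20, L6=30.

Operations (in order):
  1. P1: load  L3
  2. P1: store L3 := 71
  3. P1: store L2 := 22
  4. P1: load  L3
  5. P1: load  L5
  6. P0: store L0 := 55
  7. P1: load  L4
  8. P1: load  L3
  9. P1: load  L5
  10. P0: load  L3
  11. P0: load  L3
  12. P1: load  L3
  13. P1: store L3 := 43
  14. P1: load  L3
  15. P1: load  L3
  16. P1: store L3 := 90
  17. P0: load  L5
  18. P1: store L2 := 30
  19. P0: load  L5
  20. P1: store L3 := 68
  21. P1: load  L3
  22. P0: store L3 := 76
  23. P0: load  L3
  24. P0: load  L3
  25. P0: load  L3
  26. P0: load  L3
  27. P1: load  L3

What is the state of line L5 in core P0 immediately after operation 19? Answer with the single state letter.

  op1 P1: load  L3 → I/E on L3; bus BusRd; mem=40
  op2 P1: store L3 := 71 → I/M on L3; bus (none); mem=40
  op3 P1: store L2 := 22 → I/M on L2; bus BusRdX; mem=10
  op4 P1: load  L3 → I/M on L3; bus (none); mem=40
  op5 P1: load  L5 → I/E on L5; bus BusRd; mem=20
  op6 P0: store L0 := 55 → M/I on L0; bus BusRdX; mem=20
  op7 P1: load  L4 → I/E on L4; bus BusRd; mem=0
  op8 P1: load  L3 → I/M on L3; bus (none); mem=40
  op9 P1: load  L5 → I/E on L5; bus (none); mem=20
  op10 P0: load  L3 → S/S on L3; bus BusRd Flush; mem=71
  op11 P0: load  L3 → S/S on L3; bus (none); mem=71
  op12 P1: load  L3 → S/S on L3; bus (none); mem=71
  op13 P1: store L3 := 43 → I/M on L3; bus BusUpgr; mem=71
  op14 P1: load  L3 → I/M on L3; bus (none); mem=71
  op15 P1: load  L3 → I/M on L3; bus (none); mem=71
  op16 P1: store L3 := 90 → I/M on L3; bus (none); mem=71
  op17 P0: load  L5 → S/S on L5; bus BusRd; mem=20
  op18 P1: store L2 := 30 → I/M on L2; bus (none); mem=10
  op19 P0: load  L5 → S/S on L5; bus (none); mem=20
  op20 P1: store L3 := 68 → I/M on L3; bus (none); mem=71
  op21 P1: load  L3 → I/M on L3; bus (none); mem=71
  op22 P0: store L3 := 76 → M/I on L3; bus BusRdX Flush; mem=68
  op23 P0: load  L3 → M/I on L3; bus (none); mem=68
  op24 P0: load  L3 → M/I on L3; bus (none); mem=68
  op25 P0: load  L3 → M/I on L3; bus (none); mem=68
  op26 P0: load  L3 → M/I on L3; bus (none); mem=68
  op27 P1: load  L3 → S/S on L3; bus BusRd Flush; mem=76

state = S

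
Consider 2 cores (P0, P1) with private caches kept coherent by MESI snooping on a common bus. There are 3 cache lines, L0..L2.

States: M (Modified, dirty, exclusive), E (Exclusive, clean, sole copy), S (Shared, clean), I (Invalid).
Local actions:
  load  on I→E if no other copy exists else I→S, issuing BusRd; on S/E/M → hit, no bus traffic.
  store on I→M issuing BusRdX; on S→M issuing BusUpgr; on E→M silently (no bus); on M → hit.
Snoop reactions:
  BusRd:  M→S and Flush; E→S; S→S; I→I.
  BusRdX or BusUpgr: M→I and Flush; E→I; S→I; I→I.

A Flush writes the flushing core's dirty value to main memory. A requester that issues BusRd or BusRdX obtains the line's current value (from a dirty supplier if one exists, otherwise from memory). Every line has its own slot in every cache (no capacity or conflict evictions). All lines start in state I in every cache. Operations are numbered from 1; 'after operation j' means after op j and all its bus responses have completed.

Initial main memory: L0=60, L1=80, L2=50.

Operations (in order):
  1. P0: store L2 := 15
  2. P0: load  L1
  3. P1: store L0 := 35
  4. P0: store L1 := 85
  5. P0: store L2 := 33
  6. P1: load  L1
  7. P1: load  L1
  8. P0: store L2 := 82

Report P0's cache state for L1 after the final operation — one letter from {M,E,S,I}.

state = S

step 1: P0: store L2 := 15  ⟶  MI  (L2)  txn=BusRdX  M[L2]=50
step 2: P0: load  L1  ⟶  EI  (L1)  txn=BusRd  M[L1]=80
step 3: P1: store L0 := 35  ⟶  IM  (L0)  txn=BusRdX  M[L0]=60
step 4: P0: store L1 := 85  ⟶  MI  (L1)  txn=∅  M[L1]=80
step 5: P0: store L2 := 33  ⟶  MI  (L2)  txn=∅  M[L2]=50
step 6: P1: load  L1  ⟶  SS  (L1)  txn=BusRd+Flush  M[L1]=85
step 7: P1: load  L1  ⟶  SS  (L1)  txn=∅  M[L1]=85
step 8: P0: store L2 := 82  ⟶  MI  (L2)  txn=∅  M[L2]=50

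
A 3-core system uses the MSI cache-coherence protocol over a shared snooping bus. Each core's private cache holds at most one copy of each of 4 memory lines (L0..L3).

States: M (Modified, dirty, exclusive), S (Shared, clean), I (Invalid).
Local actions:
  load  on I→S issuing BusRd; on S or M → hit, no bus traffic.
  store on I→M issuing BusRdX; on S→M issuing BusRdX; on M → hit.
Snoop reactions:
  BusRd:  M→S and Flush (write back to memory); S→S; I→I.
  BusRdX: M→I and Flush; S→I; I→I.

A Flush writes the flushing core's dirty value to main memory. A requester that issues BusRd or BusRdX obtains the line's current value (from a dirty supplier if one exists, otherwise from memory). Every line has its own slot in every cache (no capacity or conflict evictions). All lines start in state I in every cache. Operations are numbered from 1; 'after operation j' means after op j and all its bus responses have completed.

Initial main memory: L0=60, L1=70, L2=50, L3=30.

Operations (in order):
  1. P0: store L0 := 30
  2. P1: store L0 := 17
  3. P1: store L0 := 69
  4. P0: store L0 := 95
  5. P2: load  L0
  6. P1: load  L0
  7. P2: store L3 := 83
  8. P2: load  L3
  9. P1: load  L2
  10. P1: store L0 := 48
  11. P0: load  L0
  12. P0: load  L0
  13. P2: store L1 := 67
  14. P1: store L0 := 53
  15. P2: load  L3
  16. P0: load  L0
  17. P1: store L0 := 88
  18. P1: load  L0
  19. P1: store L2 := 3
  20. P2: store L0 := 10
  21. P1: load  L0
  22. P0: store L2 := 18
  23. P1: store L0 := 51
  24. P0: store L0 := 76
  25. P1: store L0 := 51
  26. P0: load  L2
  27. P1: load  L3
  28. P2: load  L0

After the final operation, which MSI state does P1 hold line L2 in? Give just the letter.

state = I

  op1 P0: store L0 := 30 → M/I/I on L0; bus BusRdX; mem=60
  op2 P1: store L0 := 17 → I/M/I on L0; bus BusRdX Flush; mem=30
  op3 P1: store L0 := 69 → I/M/I on L0; bus (none); mem=30
  op4 P0: store L0 := 95 → M/I/I on L0; bus BusRdX Flush; mem=69
  op5 P2: load  L0 → S/I/S on L0; bus BusRd Flush; mem=95
  op6 P1: load  L0 → S/S/S on L0; bus BusRd; mem=95
  op7 P2: store L3 := 83 → I/I/M on L3; bus BusRdX; mem=30
  op8 P2: load  L3 → I/I/M on L3; bus (none); mem=30
  op9 P1: load  L2 → I/S/I on L2; bus BusRd; mem=50
  op10 P1: store L0 := 48 → I/M/I on L0; bus BusRdX; mem=95
  op11 P0: load  L0 → S/S/I on L0; bus BusRd Flush; mem=48
  op12 P0: load  L0 → S/S/I on L0; bus (none); mem=48
  op13 P2: store L1 := 67 → I/I/M on L1; bus BusRdX; mem=70
  op14 P1: store L0 := 53 → I/M/I on L0; bus BusRdX; mem=48
  op15 P2: load  L3 → I/I/M on L3; bus (none); mem=30
  op16 P0: load  L0 → S/S/I on L0; bus BusRd Flush; mem=53
  op17 P1: store L0 := 88 → I/M/I on L0; bus BusRdX; mem=53
  op18 P1: load  L0 → I/M/I on L0; bus (none); mem=53
  op19 P1: store L2 := 3 → I/M/I on L2; bus BusRdX; mem=50
  op20 P2: store L0 := 10 → I/I/M on L0; bus BusRdX Flush; mem=88
  op21 P1: load  L0 → I/S/S on L0; bus BusRd Flush; mem=10
  op22 P0: store L2 := 18 → M/I/I on L2; bus BusRdX Flush; mem=3
  op23 P1: store L0 := 51 → I/M/I on L0; bus BusRdX; mem=10
  op24 P0: store L0 := 76 → M/I/I on L0; bus BusRdX Flush; mem=51
  op25 P1: store L0 := 51 → I/M/I on L0; bus BusRdX Flush; mem=76
  op26 P0: load  L2 → M/I/I on L2; bus (none); mem=3
  op27 P1: load  L3 → I/S/S on L3; bus BusRd Flush; mem=83
  op28 P2: load  L0 → I/S/S on L0; bus BusRd Flush; mem=51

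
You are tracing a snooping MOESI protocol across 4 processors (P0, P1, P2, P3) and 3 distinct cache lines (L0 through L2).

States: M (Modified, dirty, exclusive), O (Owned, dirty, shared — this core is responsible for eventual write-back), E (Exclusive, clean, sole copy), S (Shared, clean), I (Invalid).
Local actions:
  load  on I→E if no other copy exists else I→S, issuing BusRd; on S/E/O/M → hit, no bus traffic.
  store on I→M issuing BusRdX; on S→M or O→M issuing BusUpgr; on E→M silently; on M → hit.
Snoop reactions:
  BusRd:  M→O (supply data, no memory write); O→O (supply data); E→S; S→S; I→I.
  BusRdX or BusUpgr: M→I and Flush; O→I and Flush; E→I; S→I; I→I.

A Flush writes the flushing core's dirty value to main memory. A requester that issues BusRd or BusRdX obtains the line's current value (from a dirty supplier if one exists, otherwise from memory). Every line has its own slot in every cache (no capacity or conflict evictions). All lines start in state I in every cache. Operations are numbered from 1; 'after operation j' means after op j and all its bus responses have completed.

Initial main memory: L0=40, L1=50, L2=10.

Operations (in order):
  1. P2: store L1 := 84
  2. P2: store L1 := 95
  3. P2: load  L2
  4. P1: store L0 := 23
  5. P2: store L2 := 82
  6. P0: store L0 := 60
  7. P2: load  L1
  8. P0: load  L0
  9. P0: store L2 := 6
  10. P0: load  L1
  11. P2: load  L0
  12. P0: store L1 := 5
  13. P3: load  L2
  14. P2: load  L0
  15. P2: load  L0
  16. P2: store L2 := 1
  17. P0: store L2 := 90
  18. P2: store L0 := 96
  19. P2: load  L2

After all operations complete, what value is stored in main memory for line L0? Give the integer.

memory[L0] = 60

step 1: P2: store L1 := 84  ⟶  IIMI  (L1)  txn=BusRdX  M[L1]=50
step 2: P2: store L1 := 95  ⟶  IIMI  (L1)  txn=∅  M[L1]=50
step 3: P2: load  L2  ⟶  IIEI  (L2)  txn=BusRd  M[L2]=10
step 4: P1: store L0 := 23  ⟶  IMII  (L0)  txn=BusRdX  M[L0]=40
step 5: P2: store L2 := 82  ⟶  IIMI  (L2)  txn=∅  M[L2]=10
step 6: P0: store L0 := 60  ⟶  MIII  (L0)  txn=BusRdX+Flush  M[L0]=23
step 7: P2: load  L1  ⟶  IIMI  (L1)  txn=∅  M[L1]=50
step 8: P0: load  L0  ⟶  MIII  (L0)  txn=∅  M[L0]=23
step 9: P0: store L2 := 6  ⟶  MIII  (L2)  txn=BusRdX+Flush  M[L2]=82
step 10: P0: load  L1  ⟶  SIOI  (L1)  txn=BusRd  M[L1]=50
step 11: P2: load  L0  ⟶  OISI  (L0)  txn=BusRd  M[L0]=23
step 12: P0: store L1 := 5  ⟶  MIII  (L1)  txn=BusUpgr+Flush  M[L1]=95
step 13: P3: load  L2  ⟶  OIIS  (L2)  txn=BusRd  M[L2]=82
step 14: P2: load  L0  ⟶  OISI  (L0)  txn=∅  M[L0]=23
step 15: P2: load  L0  ⟶  OISI  (L0)  txn=∅  M[L0]=23
step 16: P2: store L2 := 1  ⟶  IIMI  (L2)  txn=BusRdX+Flush  M[L2]=6
step 17: P0: store L2 := 90  ⟶  MIII  (L2)  txn=BusRdX+Flush  M[L2]=1
step 18: P2: store L0 := 96  ⟶  IIMI  (L0)  txn=BusUpgr+Flush  M[L0]=60
step 19: P2: load  L2  ⟶  OISI  (L2)  txn=BusRd  M[L2]=1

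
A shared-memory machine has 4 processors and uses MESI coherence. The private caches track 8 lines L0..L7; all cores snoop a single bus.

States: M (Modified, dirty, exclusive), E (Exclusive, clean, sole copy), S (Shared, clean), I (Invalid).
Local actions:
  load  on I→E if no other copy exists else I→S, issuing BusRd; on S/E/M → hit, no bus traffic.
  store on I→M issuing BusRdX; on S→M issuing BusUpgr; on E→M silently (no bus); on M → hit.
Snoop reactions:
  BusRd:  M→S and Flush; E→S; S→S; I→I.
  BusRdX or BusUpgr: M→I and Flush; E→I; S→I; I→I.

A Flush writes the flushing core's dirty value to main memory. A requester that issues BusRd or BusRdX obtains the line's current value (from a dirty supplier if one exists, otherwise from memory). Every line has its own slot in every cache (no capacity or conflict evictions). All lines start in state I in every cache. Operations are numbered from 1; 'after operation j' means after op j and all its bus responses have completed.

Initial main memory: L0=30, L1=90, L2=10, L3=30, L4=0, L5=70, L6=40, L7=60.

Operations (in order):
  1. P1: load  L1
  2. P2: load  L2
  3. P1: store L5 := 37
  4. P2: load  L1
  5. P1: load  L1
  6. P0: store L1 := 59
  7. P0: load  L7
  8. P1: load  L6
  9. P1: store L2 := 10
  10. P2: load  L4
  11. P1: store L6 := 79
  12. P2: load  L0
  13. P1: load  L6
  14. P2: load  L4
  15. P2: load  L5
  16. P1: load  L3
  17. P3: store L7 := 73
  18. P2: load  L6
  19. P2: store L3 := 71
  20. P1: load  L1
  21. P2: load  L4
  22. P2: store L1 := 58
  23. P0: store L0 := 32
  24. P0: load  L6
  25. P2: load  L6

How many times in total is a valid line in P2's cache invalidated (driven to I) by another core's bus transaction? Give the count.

invalidations = 3

  op1 P1: load  L1 → I/E/I/I on L1; bus BusRd; mem=90
  op2 P2: load  L2 → I/I/E/I on L2; bus BusRd; mem=10
  op3 P1: store L5 := 37 → I/M/I/I on L5; bus BusRdX; mem=70
  op4 P2: load  L1 → I/S/S/I on L1; bus BusRd; mem=90
  op5 P1: load  L1 → I/S/S/I on L1; bus (none); mem=90
  op6 P0: store L1 := 59 → M/I/I/I on L1; bus BusRdX; mem=90
  op7 P0: load  L7 → E/I/I/I on L7; bus BusRd; mem=60
  op8 P1: load  L6 → I/E/I/I on L6; bus BusRd; mem=40
  op9 P1: store L2 := 10 → I/M/I/I on L2; bus BusRdX; mem=10
  op10 P2: load  L4 → I/I/E/I on L4; bus BusRd; mem=0
  op11 P1: store L6 := 79 → I/M/I/I on L6; bus (none); mem=40
  op12 P2: load  L0 → I/I/E/I on L0; bus BusRd; mem=30
  op13 P1: load  L6 → I/M/I/I on L6; bus (none); mem=40
  op14 P2: load  L4 → I/I/E/I on L4; bus (none); mem=0
  op15 P2: load  L5 → I/S/S/I on L5; bus BusRd Flush; mem=37
  op16 P1: load  L3 → I/E/I/I on L3; bus BusRd; mem=30
  op17 P3: store L7 := 73 → I/I/I/M on L7; bus BusRdX; mem=60
  op18 P2: load  L6 → I/S/S/I on L6; bus BusRd Flush; mem=79
  op19 P2: store L3 := 71 → I/I/M/I on L3; bus BusRdX; mem=30
  op20 P1: load  L1 → S/S/I/I on L1; bus BusRd Flush; mem=59
  op21 P2: load  L4 → I/I/E/I on L4; bus (none); mem=0
  op22 P2: store L1 := 58 → I/I/M/I on L1; bus BusRdX; mem=59
  op23 P0: store L0 := 32 → M/I/I/I on L0; bus BusRdX; mem=30
  op24 P0: load  L6 → S/S/S/I on L6; bus BusRd; mem=79
  op25 P2: load  L6 → S/S/S/I on L6; bus (none); mem=79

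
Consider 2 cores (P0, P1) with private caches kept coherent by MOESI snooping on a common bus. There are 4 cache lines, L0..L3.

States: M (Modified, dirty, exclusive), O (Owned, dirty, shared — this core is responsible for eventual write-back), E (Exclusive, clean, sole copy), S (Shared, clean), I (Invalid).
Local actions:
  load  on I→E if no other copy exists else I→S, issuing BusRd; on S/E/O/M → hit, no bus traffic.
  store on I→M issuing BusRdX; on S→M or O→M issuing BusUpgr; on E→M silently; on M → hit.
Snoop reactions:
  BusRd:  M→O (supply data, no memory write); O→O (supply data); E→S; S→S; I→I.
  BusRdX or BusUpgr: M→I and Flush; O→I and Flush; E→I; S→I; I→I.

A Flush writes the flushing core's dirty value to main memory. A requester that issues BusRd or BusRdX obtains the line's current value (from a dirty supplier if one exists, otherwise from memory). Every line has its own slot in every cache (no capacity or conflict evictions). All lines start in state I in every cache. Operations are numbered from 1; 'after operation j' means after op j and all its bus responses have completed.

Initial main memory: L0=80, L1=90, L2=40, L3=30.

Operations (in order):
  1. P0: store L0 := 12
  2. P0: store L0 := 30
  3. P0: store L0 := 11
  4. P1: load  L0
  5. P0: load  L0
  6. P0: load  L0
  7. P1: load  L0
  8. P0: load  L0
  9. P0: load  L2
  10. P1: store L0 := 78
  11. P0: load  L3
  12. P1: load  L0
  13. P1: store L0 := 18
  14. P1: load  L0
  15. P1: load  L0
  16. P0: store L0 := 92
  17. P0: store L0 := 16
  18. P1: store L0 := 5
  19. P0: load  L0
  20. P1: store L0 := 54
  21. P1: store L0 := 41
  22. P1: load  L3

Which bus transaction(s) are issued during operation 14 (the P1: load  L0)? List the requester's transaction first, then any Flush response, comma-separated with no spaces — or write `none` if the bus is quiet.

step 1: P0: store L0 := 12  ⟶  MI  (L0)  txn=BusRdX  M[L0]=80
step 2: P0: store L0 := 30  ⟶  MI  (L0)  txn=∅  M[L0]=80
step 3: P0: store L0 := 11  ⟶  MI  (L0)  txn=∅  M[L0]=80
step 4: P1: load  L0  ⟶  OS  (L0)  txn=BusRd  M[L0]=80
step 5: P0: load  L0  ⟶  OS  (L0)  txn=∅  M[L0]=80
step 6: P0: load  L0  ⟶  OS  (L0)  txn=∅  M[L0]=80
step 7: P1: load  L0  ⟶  OS  (L0)  txn=∅  M[L0]=80
step 8: P0: load  L0  ⟶  OS  (L0)  txn=∅  M[L0]=80
step 9: P0: load  L2  ⟶  EI  (L2)  txn=BusRd  M[L2]=40
step 10: P1: store L0 := 78  ⟶  IM  (L0)  txn=BusUpgr+Flush  M[L0]=11
step 11: P0: load  L3  ⟶  EI  (L3)  txn=BusRd  M[L3]=30
step 12: P1: load  L0  ⟶  IM  (L0)  txn=∅  M[L0]=11
step 13: P1: store L0 := 18  ⟶  IM  (L0)  txn=∅  M[L0]=11
step 14: P1: load  L0  ⟶  IM  (L0)  txn=∅  M[L0]=11
step 15: P1: load  L0  ⟶  IM  (L0)  txn=∅  M[L0]=11
step 16: P0: store L0 := 92  ⟶  MI  (L0)  txn=BusRdX+Flush  M[L0]=18
step 17: P0: store L0 := 16  ⟶  MI  (L0)  txn=∅  M[L0]=18
step 18: P1: store L0 := 5  ⟶  IM  (L0)  txn=BusRdX+Flush  M[L0]=16
step 19: P0: load  L0  ⟶  SO  (L0)  txn=BusRd  M[L0]=16
step 20: P1: store L0 := 54  ⟶  IM  (L0)  txn=BusUpgr  M[L0]=16
step 21: P1: store L0 := 41  ⟶  IM  (L0)  txn=∅  M[L0]=16
step 22: P1: load  L3  ⟶  SS  (L3)  txn=BusRd  M[L3]=30

bus = none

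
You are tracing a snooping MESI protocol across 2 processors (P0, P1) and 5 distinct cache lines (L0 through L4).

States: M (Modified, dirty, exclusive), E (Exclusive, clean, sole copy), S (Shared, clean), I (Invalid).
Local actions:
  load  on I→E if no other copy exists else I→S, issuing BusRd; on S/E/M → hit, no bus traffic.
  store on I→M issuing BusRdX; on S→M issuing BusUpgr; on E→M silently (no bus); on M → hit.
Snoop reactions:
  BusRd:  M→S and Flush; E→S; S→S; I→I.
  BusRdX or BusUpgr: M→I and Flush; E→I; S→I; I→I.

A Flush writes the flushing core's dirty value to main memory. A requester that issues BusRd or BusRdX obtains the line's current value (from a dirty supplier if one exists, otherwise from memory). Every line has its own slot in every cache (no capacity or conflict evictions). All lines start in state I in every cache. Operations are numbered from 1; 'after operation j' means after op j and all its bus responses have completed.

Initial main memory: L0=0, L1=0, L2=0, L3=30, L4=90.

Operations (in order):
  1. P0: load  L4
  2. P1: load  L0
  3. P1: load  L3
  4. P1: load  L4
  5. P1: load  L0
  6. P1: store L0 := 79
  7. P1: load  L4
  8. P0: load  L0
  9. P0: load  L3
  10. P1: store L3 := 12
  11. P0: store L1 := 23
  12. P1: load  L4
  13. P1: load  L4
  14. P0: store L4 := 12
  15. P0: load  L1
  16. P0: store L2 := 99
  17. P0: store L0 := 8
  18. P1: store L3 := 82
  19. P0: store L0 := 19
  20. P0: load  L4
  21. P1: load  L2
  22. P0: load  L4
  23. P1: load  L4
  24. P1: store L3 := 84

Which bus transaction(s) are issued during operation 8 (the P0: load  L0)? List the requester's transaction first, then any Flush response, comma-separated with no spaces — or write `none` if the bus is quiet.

bus = BusRd,Flush

  op1 P0: load  L4 → E/I on L4; bus BusRd; mem=90
  op2 P1: load  L0 → I/E on L0; bus BusRd; mem=0
  op3 P1: load  L3 → I/E on L3; bus BusRd; mem=30
  op4 P1: load  L4 → S/S on L4; bus BusRd; mem=90
  op5 P1: load  L0 → I/E on L0; bus (none); mem=0
  op6 P1: store L0 := 79 → I/M on L0; bus (none); mem=0
  op7 P1: load  L4 → S/S on L4; bus (none); mem=90
  op8 P0: load  L0 → S/S on L0; bus BusRd Flush; mem=79
  op9 P0: load  L3 → S/S on L3; bus BusRd; mem=30
  op10 P1: store L3 := 12 → I/M on L3; bus BusUpgr; mem=30
  op11 P0: store L1 := 23 → M/I on L1; bus BusRdX; mem=0
  op12 P1: load  L4 → S/S on L4; bus (none); mem=90
  op13 P1: load  L4 → S/S on L4; bus (none); mem=90
  op14 P0: store L4 := 12 → M/I on L4; bus BusUpgr; mem=90
  op15 P0: load  L1 → M/I on L1; bus (none); mem=0
  op16 P0: store L2 := 99 → M/I on L2; bus BusRdX; mem=0
  op17 P0: store L0 := 8 → M/I on L0; bus BusUpgr; mem=79
  op18 P1: store L3 := 82 → I/M on L3; bus (none); mem=30
  op19 P0: store L0 := 19 → M/I on L0; bus (none); mem=79
  op20 P0: load  L4 → M/I on L4; bus (none); mem=90
  op21 P1: load  L2 → S/S on L2; bus BusRd Flush; mem=99
  op22 P0: load  L4 → M/I on L4; bus (none); mem=90
  op23 P1: load  L4 → S/S on L4; bus BusRd Flush; mem=12
  op24 P1: store L3 := 84 → I/M on L3; bus (none); mem=30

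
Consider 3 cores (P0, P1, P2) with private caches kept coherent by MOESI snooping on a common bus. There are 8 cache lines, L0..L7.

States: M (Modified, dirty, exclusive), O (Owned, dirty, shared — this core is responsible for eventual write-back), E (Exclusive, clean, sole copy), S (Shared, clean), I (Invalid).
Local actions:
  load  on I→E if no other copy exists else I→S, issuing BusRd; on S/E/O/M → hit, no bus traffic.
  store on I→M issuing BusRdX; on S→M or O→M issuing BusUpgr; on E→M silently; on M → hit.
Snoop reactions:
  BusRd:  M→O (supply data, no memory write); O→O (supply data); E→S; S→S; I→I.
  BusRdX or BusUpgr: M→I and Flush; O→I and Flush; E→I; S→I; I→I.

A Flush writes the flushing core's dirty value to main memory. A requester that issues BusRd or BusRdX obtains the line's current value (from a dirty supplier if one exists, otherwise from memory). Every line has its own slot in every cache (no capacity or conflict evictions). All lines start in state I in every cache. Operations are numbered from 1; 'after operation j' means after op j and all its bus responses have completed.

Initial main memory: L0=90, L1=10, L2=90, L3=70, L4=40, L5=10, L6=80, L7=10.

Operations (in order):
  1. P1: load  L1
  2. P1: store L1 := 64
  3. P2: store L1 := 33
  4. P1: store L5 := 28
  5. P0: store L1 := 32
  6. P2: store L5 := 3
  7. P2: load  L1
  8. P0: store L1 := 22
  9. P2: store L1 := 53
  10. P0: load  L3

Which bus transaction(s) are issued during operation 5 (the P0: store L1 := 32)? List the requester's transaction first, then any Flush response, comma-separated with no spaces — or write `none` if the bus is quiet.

step 1: P1: load  L1  ⟶  IEI  (L1)  txn=BusRd  M[L1]=10
step 2: P1: store L1 := 64  ⟶  IMI  (L1)  txn=∅  M[L1]=10
step 3: P2: store L1 := 33  ⟶  IIM  (L1)  txn=BusRdX+Flush  M[L1]=64
step 4: P1: store L5 := 28  ⟶  IMI  (L5)  txn=BusRdX  M[L5]=10
step 5: P0: store L1 := 32  ⟶  MII  (L1)  txn=BusRdX+Flush  M[L1]=33
step 6: P2: store L5 := 3  ⟶  IIM  (L5)  txn=BusRdX+Flush  M[L5]=28
step 7: P2: load  L1  ⟶  OIS  (L1)  txn=BusRd  M[L1]=33
step 8: P0: store L1 := 22  ⟶  MII  (L1)  txn=BusUpgr  M[L1]=33
step 9: P2: store L1 := 53  ⟶  IIM  (L1)  txn=BusRdX+Flush  M[L1]=22
step 10: P0: load  L3  ⟶  EII  (L3)  txn=BusRd  M[L3]=70

bus = BusRdX,Flush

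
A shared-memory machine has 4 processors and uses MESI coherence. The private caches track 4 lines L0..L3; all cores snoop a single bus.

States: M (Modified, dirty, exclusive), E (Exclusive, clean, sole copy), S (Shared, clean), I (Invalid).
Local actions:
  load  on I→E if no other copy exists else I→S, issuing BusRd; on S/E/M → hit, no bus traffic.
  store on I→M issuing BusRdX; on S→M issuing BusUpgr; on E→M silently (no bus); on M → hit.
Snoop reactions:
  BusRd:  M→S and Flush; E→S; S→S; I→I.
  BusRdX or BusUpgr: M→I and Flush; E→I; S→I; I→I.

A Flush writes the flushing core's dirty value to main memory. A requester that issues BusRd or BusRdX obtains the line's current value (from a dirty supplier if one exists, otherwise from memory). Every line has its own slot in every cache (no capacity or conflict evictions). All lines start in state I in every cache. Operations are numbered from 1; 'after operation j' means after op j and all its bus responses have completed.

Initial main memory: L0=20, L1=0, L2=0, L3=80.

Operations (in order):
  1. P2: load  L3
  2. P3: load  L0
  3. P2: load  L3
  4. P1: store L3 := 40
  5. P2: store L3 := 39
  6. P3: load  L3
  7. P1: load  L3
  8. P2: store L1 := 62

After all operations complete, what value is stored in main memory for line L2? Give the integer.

memory[L2] = 0

  op1 P2: load  L3 → I/I/E/I on L3; bus BusRd; mem=80
  op2 P3: load  L0 → I/I/I/E on L0; bus BusRd; mem=20
  op3 P2: load  L3 → I/I/E/I on L3; bus (none); mem=80
  op4 P1: store L3 := 40 → I/M/I/I on L3; bus BusRdX; mem=80
  op5 P2: store L3 := 39 → I/I/M/I on L3; bus BusRdX Flush; mem=40
  op6 P3: load  L3 → I/I/S/S on L3; bus BusRd Flush; mem=39
  op7 P1: load  L3 → I/S/S/S on L3; bus BusRd; mem=39
  op8 P2: store L1 := 62 → I/I/M/I on L1; bus BusRdX; mem=0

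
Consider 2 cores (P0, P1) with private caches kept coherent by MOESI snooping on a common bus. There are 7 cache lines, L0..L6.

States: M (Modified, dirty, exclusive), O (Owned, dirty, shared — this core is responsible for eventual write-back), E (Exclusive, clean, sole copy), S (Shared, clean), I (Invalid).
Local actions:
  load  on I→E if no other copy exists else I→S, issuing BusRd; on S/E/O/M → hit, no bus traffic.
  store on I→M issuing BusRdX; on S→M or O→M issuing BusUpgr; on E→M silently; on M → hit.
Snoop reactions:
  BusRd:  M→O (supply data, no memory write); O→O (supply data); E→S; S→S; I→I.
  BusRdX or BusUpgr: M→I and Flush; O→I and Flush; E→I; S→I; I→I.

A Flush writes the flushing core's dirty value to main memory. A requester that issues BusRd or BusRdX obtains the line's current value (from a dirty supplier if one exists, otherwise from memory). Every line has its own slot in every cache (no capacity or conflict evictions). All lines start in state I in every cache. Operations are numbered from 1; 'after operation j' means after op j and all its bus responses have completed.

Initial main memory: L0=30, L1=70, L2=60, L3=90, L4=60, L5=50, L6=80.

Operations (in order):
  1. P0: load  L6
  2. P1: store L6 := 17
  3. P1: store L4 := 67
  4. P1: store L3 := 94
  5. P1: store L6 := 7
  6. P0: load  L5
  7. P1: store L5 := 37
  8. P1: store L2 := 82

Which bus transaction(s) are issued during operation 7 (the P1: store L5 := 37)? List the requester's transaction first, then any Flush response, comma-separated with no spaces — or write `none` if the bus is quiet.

bus = BusRdX

  op1 P0: load  L6 → E/I on L6; bus BusRd; mem=80
  op2 P1: store L6 := 17 → I/M on L6; bus BusRdX; mem=80
  op3 P1: store L4 := 67 → I/M on L4; bus BusRdX; mem=60
  op4 P1: store L3 := 94 → I/M on L3; bus BusRdX; mem=90
  op5 P1: store L6 := 7 → I/M on L6; bus (none); mem=80
  op6 P0: load  L5 → E/I on L5; bus BusRd; mem=50
  op7 P1: store L5 := 37 → I/M on L5; bus BusRdX; mem=50
  op8 P1: store L2 := 82 → I/M on L2; bus BusRdX; mem=60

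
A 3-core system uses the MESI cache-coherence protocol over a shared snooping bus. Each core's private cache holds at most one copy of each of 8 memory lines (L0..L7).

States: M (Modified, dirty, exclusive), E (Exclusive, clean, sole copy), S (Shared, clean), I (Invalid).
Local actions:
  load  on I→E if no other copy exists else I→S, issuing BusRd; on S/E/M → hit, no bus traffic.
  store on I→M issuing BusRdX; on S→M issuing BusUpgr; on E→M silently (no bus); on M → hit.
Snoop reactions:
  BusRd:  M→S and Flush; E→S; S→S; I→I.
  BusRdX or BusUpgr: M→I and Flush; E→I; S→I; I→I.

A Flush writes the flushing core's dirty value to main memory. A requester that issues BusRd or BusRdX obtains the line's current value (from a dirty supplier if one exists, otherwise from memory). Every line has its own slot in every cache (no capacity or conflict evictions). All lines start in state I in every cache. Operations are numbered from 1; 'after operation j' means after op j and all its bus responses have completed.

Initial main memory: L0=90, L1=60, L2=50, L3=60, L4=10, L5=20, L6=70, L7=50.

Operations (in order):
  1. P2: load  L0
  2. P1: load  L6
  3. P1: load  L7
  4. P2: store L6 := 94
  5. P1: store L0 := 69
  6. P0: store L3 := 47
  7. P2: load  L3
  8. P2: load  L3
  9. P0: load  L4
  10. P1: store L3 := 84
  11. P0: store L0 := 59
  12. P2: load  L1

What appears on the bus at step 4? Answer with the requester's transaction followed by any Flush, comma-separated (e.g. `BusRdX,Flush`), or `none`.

bus = BusRdX

1. P2: load  L0  bus=[BusRd]  L0: P0=I P1=I P2=E  mem[L0]=90
2. P1: load  L6  bus=[BusRd]  L6: P0=I P1=E P2=I  mem[L6]=70
3. P1: load  L7  bus=[BusRd]  L7: P0=I P1=E P2=I  mem[L7]=50
4. P2: store L6 := 94  bus=[BusRdX]  L6: P0=I P1=I P2=M  mem[L6]=70
5. P1: store L0 := 69  bus=[BusRdX]  L0: P0=I P1=M P2=I  mem[L0]=90
6. P0: store L3 := 47  bus=[BusRdX]  L3: P0=M P1=I P2=I  mem[L3]=60
7. P2: load  L3  bus=[BusRd,Flush]  L3: P0=S P1=I P2=S  mem[L3]=47
8. P2: load  L3  bus=[-]  L3: P0=S P1=I P2=S  mem[L3]=47
9. P0: load  L4  bus=[BusRd]  L4: P0=E P1=I P2=I  mem[L4]=10
10. P1: store L3 := 84  bus=[BusRdX]  L3: P0=I P1=M P2=I  mem[L3]=47
11. P0: store L0 := 59  bus=[BusRdX,Flush]  L0: P0=M P1=I P2=I  mem[L0]=69
12. P2: load  L1  bus=[BusRd]  L1: P0=I P1=I P2=E  mem[L1]=60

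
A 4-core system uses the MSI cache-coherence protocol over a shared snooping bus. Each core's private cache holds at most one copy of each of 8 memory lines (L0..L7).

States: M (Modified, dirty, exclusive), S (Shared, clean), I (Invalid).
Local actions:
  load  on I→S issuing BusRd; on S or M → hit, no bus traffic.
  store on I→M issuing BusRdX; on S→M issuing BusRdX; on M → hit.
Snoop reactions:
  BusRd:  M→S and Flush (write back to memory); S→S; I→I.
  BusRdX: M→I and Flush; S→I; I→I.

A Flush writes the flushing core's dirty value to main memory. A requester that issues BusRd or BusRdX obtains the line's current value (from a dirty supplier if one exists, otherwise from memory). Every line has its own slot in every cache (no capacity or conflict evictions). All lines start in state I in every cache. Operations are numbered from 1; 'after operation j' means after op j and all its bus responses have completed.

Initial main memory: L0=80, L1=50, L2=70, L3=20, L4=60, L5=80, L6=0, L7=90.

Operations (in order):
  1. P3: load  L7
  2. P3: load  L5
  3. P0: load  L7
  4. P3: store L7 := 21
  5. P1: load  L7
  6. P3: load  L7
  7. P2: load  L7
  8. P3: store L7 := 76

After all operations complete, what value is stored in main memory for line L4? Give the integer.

step 1: P3: load  L7  ⟶  IIIS  (L7)  txn=BusRd  M[L7]=90
step 2: P3: load  L5  ⟶  IIIS  (L5)  txn=BusRd  M[L5]=80
step 3: P0: load  L7  ⟶  SIIS  (L7)  txn=BusRd  M[L7]=90
step 4: P3: store L7 := 21  ⟶  IIIM  (L7)  txn=BusRdX  M[L7]=90
step 5: P1: load  L7  ⟶  ISIS  (L7)  txn=BusRd+Flush  M[L7]=21
step 6: P3: load  L7  ⟶  ISIS  (L7)  txn=∅  M[L7]=21
step 7: P2: load  L7  ⟶  ISSS  (L7)  txn=BusRd  M[L7]=21
step 8: P3: store L7 := 76  ⟶  IIIM  (L7)  txn=BusRdX  M[L7]=21

memory[L4] = 60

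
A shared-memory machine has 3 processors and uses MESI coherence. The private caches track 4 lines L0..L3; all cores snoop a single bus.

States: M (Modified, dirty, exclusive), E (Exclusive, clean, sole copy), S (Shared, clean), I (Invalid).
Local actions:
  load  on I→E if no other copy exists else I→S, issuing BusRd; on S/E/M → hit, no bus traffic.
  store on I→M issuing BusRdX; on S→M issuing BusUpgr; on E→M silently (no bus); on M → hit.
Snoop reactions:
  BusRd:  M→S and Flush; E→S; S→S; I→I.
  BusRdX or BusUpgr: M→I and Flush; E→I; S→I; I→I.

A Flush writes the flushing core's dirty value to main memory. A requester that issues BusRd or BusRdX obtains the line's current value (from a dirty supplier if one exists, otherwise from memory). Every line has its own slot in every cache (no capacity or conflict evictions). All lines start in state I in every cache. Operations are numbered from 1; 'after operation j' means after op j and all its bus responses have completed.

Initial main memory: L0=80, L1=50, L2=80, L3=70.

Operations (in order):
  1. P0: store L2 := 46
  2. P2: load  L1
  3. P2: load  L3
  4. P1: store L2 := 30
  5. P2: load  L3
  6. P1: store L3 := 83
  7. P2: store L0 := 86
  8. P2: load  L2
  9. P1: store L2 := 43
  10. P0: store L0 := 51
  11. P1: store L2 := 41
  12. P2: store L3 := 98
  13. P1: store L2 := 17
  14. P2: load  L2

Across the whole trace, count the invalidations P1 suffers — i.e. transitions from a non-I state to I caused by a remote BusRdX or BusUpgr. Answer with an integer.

invalidations = 1

[1] P0: store L2 := 46 | P0:M(46), P1:I, P2:I | bus: BusRdX
[2] P2: load  L1 | P0:I, P1:I, P2:E(50) | bus: BusRd
[3] P2: load  L3 | P0:I, P1:I, P2:E(70) | bus: BusRd
[4] P1: store L2 := 30 | P0:I, P1:M(30), P2:I | bus: BusRdX,Flush
[5] P2: load  L3 | P0:I, P1:I, P2:E(70) | bus: none
[6] P1: store L3 := 83 | P0:I, P1:M(83), P2:I | bus: BusRdX
[7] P2: store L0 := 86 | P0:I, P1:I, P2:M(86) | bus: BusRdX
[8] P2: load  L2 | P0:I, P1:S(30), P2:S(30) | bus: BusRd,Flush
[9] P1: store L2 := 43 | P0:I, P1:M(43), P2:I | bus: BusUpgr
[10] P0: store L0 := 51 | P0:M(51), P1:I, P2:I | bus: BusRdX,Flush
[11] P1: store L2 := 41 | P0:I, P1:M(41), P2:I | bus: none
[12] P2: store L3 := 98 | P0:I, P1:I, P2:M(98) | bus: BusRdX,Flush
[13] P1: store L2 := 17 | P0:I, P1:M(17), P2:I | bus: none
[14] P2: load  L2 | P0:I, P1:S(17), P2:S(17) | bus: BusRd,Flush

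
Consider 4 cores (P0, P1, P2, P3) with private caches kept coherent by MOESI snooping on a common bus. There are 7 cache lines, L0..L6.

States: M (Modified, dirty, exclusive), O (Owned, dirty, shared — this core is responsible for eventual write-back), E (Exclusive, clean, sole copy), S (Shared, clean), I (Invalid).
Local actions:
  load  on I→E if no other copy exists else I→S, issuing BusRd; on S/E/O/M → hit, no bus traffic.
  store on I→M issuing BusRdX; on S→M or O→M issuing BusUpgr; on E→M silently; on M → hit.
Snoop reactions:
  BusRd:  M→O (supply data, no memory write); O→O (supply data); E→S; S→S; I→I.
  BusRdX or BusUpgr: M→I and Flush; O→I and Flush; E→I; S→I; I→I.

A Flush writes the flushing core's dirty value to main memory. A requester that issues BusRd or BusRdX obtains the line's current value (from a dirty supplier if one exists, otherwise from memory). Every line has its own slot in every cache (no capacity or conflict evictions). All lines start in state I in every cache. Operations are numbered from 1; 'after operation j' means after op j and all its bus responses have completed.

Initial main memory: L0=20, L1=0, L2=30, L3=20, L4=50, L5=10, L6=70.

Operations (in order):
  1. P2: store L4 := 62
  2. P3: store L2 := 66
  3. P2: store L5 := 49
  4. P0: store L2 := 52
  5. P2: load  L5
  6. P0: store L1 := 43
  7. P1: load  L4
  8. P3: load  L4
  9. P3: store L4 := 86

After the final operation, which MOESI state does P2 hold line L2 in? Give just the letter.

state = I

[1] P2: store L4 := 62 | P0:I, P1:I, P2:M(62), P3:I | bus: BusRdX
[2] P3: store L2 := 66 | P0:I, P1:I, P2:I, P3:M(66) | bus: BusRdX
[3] P2: store L5 := 49 | P0:I, P1:I, P2:M(49), P3:I | bus: BusRdX
[4] P0: store L2 := 52 | P0:M(52), P1:I, P2:I, P3:I | bus: BusRdX,Flush
[5] P2: load  L5 | P0:I, P1:I, P2:M(49), P3:I | bus: none
[6] P0: store L1 := 43 | P0:M(43), P1:I, P2:I, P3:I | bus: BusRdX
[7] P1: load  L4 | P0:I, P1:S(62), P2:O(62), P3:I | bus: BusRd
[8] P3: load  L4 | P0:I, P1:S(62), P2:O(62), P3:S(62) | bus: BusRd
[9] P3: store L4 := 86 | P0:I, P1:I, P2:I, P3:M(86) | bus: BusUpgr,Flush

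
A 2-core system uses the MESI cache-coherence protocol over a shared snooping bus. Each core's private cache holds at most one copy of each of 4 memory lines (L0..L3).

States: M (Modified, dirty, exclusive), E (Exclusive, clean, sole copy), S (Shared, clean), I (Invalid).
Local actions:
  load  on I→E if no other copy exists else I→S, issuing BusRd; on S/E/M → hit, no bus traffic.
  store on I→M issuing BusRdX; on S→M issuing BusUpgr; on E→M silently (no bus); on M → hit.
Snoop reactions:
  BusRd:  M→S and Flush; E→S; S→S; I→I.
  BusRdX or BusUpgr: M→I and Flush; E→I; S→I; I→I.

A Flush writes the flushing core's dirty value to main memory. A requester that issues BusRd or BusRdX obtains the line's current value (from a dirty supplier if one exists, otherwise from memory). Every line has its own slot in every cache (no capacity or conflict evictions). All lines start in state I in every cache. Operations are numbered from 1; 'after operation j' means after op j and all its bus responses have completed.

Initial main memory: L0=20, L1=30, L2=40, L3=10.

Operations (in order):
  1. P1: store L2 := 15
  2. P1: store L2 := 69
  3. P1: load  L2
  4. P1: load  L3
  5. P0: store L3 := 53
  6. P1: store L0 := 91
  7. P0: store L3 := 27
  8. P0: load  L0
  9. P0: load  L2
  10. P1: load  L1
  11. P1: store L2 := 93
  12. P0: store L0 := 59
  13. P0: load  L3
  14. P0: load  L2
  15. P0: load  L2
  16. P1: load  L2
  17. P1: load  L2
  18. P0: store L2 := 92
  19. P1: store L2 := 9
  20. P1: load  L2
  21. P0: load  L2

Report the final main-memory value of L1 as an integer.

[1] P1: store L2 := 15 | P0:I, P1:M(15) | bus: BusRdX
[2] P1: store L2 := 69 | P0:I, P1:M(69) | bus: none
[3] P1: load  L2 | P0:I, P1:M(69) | bus: none
[4] P1: load  L3 | P0:I, P1:E(10) | bus: BusRd
[5] P0: store L3 := 53 | P0:M(53), P1:I | bus: BusRdX
[6] P1: store L0 := 91 | P0:I, P1:M(91) | bus: BusRdX
[7] P0: store L3 := 27 | P0:M(27), P1:I | bus: none
[8] P0: load  L0 | P0:S(91), P1:S(91) | bus: BusRd,Flush
[9] P0: load  L2 | P0:S(69), P1:S(69) | bus: BusRd,Flush
[10] P1: load  L1 | P0:I, P1:E(30) | bus: BusRd
[11] P1: store L2 := 93 | P0:I, P1:M(93) | bus: BusUpgr
[12] P0: store L0 := 59 | P0:M(59), P1:I | bus: BusUpgr
[13] P0: load  L3 | P0:M(27), P1:I | bus: none
[14] P0: load  L2 | P0:S(93), P1:S(93) | bus: BusRd,Flush
[15] P0: load  L2 | P0:S(93), P1:S(93) | bus: none
[16] P1: load  L2 | P0:S(93), P1:S(93) | bus: none
[17] P1: load  L2 | P0:S(93), P1:S(93) | bus: none
[18] P0: store L2 := 92 | P0:M(92), P1:I | bus: BusUpgr
[19] P1: store L2 := 9 | P0:I, P1:M(9) | bus: BusRdX,Flush
[20] P1: load  L2 | P0:I, P1:M(9) | bus: none
[21] P0: load  L2 | P0:S(9), P1:S(9) | bus: BusRd,Flush

memory[L1] = 30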